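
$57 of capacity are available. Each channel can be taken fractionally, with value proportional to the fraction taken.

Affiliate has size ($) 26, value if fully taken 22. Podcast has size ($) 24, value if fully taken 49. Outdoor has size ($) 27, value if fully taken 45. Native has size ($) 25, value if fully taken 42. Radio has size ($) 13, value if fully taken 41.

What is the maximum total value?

Sort by value density: Radio 41/13≈3.15, Podcast 49/24≈2.04, Native 42/25≈1.68, Outdoor 45/27≈1.67, Affiliate 22/26≈0.846.
All 13 $ of Radio fit (value 41) → 44 remain.
All 24 $ of Podcast fit (value 49) → 20 remain.
20 $ left: a 20/25 share of Native gives 42×20/25 = 33.6.
Total value = 123.6.

123.6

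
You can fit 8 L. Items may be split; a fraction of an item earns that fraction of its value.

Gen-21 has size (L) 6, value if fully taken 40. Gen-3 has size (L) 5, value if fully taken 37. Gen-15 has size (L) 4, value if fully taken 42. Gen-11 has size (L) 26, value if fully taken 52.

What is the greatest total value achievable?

Sort by value density: Gen-15 42/4≈10.5, Gen-3 37/5≈7.4, Gen-21 40/6≈6.67, Gen-11 52/26≈2.
Take all of Gen-15 (4 L, value 42) ; 4 L left.
4 L left: a 4/5 share of Gen-3 gives 37×4/5 = 29.6.
Total value = 71.6.

71.6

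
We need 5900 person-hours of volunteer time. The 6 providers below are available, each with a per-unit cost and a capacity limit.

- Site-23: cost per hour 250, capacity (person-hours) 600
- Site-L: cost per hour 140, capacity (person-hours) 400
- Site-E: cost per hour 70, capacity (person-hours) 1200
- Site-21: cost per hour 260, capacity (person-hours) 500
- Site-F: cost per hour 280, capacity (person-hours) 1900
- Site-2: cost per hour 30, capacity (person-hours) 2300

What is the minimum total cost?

Cheapest first:
Site-2 (30): use full 2300 → 3600 person-hours to go.
Site-E (70): use full 1200 → 2400 person-hours to go.
Site-L (140): use full 400 → 2000 person-hours to go.
Take 600 from Site-23 at 250 → need 1400 more.
Site-21 at 260: take all 500 person-hours → 900 still needed.
Take 900 from Site-F at 280 to finish.
Cost = 2300×30 + 1200×70 + 400×140 + 600×250 + 500×260 + 900×280 = 741000.

741000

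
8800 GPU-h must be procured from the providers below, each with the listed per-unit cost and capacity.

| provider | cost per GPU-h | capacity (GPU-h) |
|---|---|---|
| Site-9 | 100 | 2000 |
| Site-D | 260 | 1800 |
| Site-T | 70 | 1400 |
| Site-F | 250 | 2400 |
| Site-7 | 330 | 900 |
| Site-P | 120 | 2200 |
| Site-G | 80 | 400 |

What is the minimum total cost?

1298000

Use providers in increasing cost order.
Take 1400 from Site-T at 70 → need 7400 more.
Site-G (80): use full 400 → 7000 GPU-h to go.
Site-9 at 100: take all 2000 GPU-h → 5000 still needed.
Site-P (120): use full 2200 → 2800 GPU-h to go.
Take 2400 from Site-F at 250 → need 400 more.
Take 400 from Site-D at 260 to finish.
Site-7: unused.
Cost = 1400×70 + 400×80 + 2000×100 + 2200×120 + 2400×250 + 400×260 = 1298000.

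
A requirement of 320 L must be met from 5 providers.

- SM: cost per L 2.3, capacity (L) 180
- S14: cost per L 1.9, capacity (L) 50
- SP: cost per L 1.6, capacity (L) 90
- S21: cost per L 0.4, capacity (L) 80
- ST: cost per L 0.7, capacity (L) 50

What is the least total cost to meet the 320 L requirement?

421

Use providers in increasing cost order.
Take 80 from S21 at 0.4 ; need 240 more.
ST (0.7): use full 50 ; 190 L to go.
Take 90 from SP at 1.6 ; need 100 more.
S14 at 1.9: take all 50 L ; 50 still needed.
Take 50 from SM at 2.3 to finish.
Cost = 80×0.4 + 50×0.7 + 90×1.6 + 50×1.9 + 50×2.3 = 421.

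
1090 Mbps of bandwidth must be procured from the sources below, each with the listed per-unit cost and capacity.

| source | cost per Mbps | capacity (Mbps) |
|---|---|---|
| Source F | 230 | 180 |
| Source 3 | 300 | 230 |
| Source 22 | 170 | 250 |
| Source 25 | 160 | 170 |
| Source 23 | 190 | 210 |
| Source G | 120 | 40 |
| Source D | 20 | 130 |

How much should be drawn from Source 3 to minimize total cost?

Use sources in increasing cost order.
Take 130 from Source D at 20 ; need 960 more.
Source G (120): use full 40 ; 920 Mbps to go.
Source 25 (160): use full 170 ; 750 Mbps to go.
Take 250 from Source 22 at 170 ; need 500 more.
Take 210 from Source 23 at 190 ; need 290 more.
Source F (230): use full 180 ; 110 Mbps to go.
Source 3 (300): take the remaining 110 ; done.

110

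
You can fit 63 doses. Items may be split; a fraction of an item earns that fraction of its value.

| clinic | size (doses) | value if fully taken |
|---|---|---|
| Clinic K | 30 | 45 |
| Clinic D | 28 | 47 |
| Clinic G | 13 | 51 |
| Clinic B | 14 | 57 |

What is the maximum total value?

Best value per unit of size first: Clinic B 57/14≈4.07, Clinic G 51/13≈3.92, Clinic D 47/28≈1.68, Clinic K 45/30≈1.5.
Take all of Clinic B (14 doses, value 57) — 49 doses left.
Take all of Clinic G (13 doses, value 51) — 36 doses left.
Clinic D: take in full, 28 doses for value 47 — 8 left.
8 doses left: a 8/30 share of Clinic K gives 45×8/30 = 12.
Total value = 167.

167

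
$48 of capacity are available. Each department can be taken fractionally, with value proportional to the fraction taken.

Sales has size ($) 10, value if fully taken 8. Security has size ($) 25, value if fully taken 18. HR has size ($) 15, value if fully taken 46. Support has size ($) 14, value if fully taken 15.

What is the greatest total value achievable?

Best value per unit of size first: HR 46/15≈3.07, Support 15/14≈1.07, Sales 8/10≈0.8, Security 18/25≈0.72.
Take all of HR (15 $, value 46) — 33 $ left.
Support: take in full, 14 $ for value 15 — 19 left.
Sales: take in full, 10 $ for value 8 — 9 left.
9 $ left: a 9/25 share of Security gives 18×9/25 = 6.48.
Total value = 75.48.

75.48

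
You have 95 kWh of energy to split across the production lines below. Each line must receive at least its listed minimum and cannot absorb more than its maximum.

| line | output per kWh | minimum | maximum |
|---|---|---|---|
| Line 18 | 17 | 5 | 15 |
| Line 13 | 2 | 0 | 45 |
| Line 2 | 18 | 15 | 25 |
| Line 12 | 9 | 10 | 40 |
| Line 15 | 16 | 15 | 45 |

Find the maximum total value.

1515

Meeting every minimum uses 5+0+15+10+15 = 45 kWh, leaving 50.
Rank by output per kWh: Line 2 18 > Line 18 17 > Line 15 16 > Line 12 9 > Line 13 2.
Give Line 2 10 more to hit its cap of 25 → 40 left.
Line 18: +10 to 15 (cap) → 30 left.
Give Line 15 30 more to hit its cap of 45 → 0 left.
Total = 17×15 + 18×25 + 9×10 + 16×45 = 1515.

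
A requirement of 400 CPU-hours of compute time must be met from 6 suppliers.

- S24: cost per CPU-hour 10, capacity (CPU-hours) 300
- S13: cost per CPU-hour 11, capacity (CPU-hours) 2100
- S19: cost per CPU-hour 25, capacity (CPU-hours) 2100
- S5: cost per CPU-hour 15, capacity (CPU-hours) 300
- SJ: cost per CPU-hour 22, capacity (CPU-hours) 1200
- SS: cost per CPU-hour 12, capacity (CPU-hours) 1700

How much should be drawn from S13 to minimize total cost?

Cheapest first:
S24 at 10: take all 300 CPU-hours — 100 still needed.
S13 at 11: take 100 of its 2100 — requirement met.
SS, S5, SJ, S19: unused.

100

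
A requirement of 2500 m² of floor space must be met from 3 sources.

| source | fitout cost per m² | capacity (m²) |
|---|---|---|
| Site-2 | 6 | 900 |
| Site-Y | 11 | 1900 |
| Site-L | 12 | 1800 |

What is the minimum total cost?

Cheapest first:
Site-2 at 6: take all 900 m² — 1600 still needed.
Take 1600 from Site-Y at 11 to finish.
Site-L: unused.
Cost = 900×6 + 1600×11 = 23000.

23000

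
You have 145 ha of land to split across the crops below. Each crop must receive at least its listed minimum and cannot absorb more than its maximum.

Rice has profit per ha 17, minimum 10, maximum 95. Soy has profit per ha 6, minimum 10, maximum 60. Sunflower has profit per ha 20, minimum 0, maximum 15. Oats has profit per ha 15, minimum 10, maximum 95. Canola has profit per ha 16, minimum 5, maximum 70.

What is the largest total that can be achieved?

2365

Meeting every minimum uses 10+10+0+10+5 = 35 ha, leaving 110.
Highest profit per ha first: Sunflower 20 > Rice 17 > Canola 16 > Oats 15 > Soy 6.
Give Sunflower 15 more to hit its cap of 15 → 95 left.
Rice takes 85 more to reach its cap of 95 → 10 left.
Only 10 left; Canola takes them to reach 15.
Total = 17×95 + 6×10 + 20×15 + 15×10 + 16×15 = 2365.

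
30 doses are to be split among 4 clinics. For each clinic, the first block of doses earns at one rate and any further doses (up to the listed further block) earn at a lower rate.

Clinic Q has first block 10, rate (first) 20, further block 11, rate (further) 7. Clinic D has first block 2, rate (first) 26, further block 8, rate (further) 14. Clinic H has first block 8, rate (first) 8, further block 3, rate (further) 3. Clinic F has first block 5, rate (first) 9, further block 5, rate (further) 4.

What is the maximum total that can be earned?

Order all 8 blocks by rate: Clinic D/first 26 > Clinic Q/first 20 > Clinic D/second 14 > Clinic F/first 9 > Clinic H/first 8 > Clinic Q/second 7 > Clinic F/second 4 > Clinic H/second 3.
Clinic D/first (26): +2 ; 28 left.
Clinic Q first at 20: fill all 10 ; 18 left.
Fill Clinic D second block (8 at 14) ; 10 left.
Clinic F first at 9: fill all 5 ; 5 left.
Clinic H/first: +5 of 8 at 8; pool empty.
Total = 26×2 + 20×10 + 14×8 + 9×5 + 8×5 = 449.

449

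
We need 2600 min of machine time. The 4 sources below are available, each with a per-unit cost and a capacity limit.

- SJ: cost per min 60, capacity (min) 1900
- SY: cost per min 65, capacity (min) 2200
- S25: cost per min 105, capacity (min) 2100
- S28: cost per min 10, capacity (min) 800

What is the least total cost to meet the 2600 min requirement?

Use sources in increasing cost order.
Take 800 from S28 at 10 — need 1800 more.
SJ (60): take the remaining 1800 — done.
SY, S25: unused.
Cost = 800×10 + 1800×60 = 116000.

116000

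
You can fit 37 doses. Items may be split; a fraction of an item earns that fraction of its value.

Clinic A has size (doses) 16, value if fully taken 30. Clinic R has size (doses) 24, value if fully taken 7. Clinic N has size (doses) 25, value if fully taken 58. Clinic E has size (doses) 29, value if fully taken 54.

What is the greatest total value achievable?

80.5

Sort by value density: Clinic N 58/25≈2.32, Clinic A 30/16≈1.88, Clinic E 54/29≈1.86, Clinic R 7/24≈0.292.
All 25 doses of Clinic N fit (value 58) ; 12 remain.
12 doses left: a 12/16 share of Clinic A gives 30×12/16 = 22.5.
Total value = 80.5.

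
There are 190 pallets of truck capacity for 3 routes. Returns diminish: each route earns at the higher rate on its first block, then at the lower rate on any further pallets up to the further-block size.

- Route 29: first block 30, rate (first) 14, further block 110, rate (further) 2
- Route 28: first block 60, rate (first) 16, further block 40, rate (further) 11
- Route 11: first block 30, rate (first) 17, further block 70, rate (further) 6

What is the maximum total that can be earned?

Order all 6 blocks by rate: Route 11/first 17 > Route 28/first 16 > Route 29/first 14 > Route 28/second 11 > Route 11/second 6 > Route 29/second 2.
Route 11 first at 17: fill all 30 ; 160 left.
Route 28/first (16): +60 ; 100 left.
Route 29/first (14): +30 ; 70 left.
Route 28 second at 11: fill all 40 ; 30 left.
Route 11 second at 6: only 30 left, fill 30.
Total = 17×30 + 16×60 + 14×30 + 11×40 + 6×30 = 2510.

2510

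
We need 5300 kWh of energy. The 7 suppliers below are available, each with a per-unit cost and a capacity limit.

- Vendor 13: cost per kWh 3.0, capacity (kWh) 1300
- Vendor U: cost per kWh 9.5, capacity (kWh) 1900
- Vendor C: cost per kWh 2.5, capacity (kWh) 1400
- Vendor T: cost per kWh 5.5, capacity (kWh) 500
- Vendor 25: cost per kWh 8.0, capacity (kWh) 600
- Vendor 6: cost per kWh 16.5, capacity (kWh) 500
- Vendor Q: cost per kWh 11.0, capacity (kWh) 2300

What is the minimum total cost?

Fill from the cheapest supplier first.
Take 1400 from Vendor C at 2.5 — need 3900 more.
Vendor 13 (3.0): use full 1300 — 2600 kWh to go.
Vendor T at 5.5: take all 500 kWh — 2100 still needed.
Vendor 25 (8.0): use full 600 — 1500 kWh to go.
Vendor U at 9.5: take 1500 of its 1900 — requirement met.
Vendor Q, Vendor 6: unused.
Cost = 1400×2.5 + 1300×3.0 + 500×5.5 + 600×8.0 + 1500×9.5 = 29200.

29200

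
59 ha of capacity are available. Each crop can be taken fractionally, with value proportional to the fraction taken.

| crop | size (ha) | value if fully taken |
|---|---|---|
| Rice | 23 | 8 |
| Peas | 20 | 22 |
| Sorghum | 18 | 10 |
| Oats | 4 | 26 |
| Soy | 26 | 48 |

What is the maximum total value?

Rank by value-to-size ratio: Oats 26/4≈6.5, Soy 48/26≈1.85, Peas 22/20≈1.1, Sorghum 10/18≈0.556, Rice 8/23≈0.348.
All 4 ha of Oats fit (value 26) ; 55 remain.
Take all of Soy (26 ha, value 48) ; 29 ha left.
Take all of Peas (20 ha, value 22) ; 9 ha left.
Fill the last 9 ha with part of Sorghum: 9/18 of it earns 5.
Total value = 101.

101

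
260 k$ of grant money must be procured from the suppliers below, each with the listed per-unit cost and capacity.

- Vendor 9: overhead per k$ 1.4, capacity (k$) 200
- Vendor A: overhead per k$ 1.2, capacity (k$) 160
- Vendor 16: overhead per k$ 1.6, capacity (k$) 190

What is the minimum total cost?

332

Fill from the cheapest supplier first.
Vendor A at 1.2: take all 160 k$ ; 100 still needed.
Vendor 9 at 1.4: take 100 of its 200 ; requirement met.
Vendor 16: unused.
Cost = 160×1.2 + 100×1.4 = 332.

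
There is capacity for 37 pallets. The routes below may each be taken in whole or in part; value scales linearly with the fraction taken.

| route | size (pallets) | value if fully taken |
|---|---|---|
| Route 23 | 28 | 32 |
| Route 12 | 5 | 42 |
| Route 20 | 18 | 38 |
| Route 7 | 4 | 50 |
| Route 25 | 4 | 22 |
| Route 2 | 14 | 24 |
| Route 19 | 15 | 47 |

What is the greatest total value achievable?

180

Rank by value-to-size ratio: Route 7 50/4≈12.5, Route 12 42/5≈8.4, Route 25 22/4≈5.5, Route 19 47/15≈3.13, Route 20 38/18≈2.11, Route 2 24/14≈1.71, Route 23 32/28≈1.14.
All 4 pallets of Route 7 fit (value 50) — 33 remain.
All 5 pallets of Route 12 fit (value 42) — 28 remain.
Route 25: take in full, 4 pallets for value 22 — 24 left.
Route 19: take in full, 15 pallets for value 47 — 9 left.
Only 9 pallets remain; take 9/18 of Route 20 for value 38×9/18 = 19.
Total value = 180.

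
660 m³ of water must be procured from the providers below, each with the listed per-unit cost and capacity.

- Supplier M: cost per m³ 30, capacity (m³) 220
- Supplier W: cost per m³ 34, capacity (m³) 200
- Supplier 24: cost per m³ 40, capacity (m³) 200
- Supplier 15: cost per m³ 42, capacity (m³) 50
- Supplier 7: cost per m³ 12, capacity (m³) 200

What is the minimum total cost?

17400

Use providers in increasing cost order.
Supplier 7 at 12: take all 200 m³ → 460 still needed.
Supplier M (30): use full 220 → 240 m³ to go.
Supplier W (34): use full 200 → 40 m³ to go.
Supplier 24 at 40: take 40 of its 200 → requirement met.
Supplier 15: unused.
Cost = 200×12 + 220×30 + 200×34 + 40×40 = 17400.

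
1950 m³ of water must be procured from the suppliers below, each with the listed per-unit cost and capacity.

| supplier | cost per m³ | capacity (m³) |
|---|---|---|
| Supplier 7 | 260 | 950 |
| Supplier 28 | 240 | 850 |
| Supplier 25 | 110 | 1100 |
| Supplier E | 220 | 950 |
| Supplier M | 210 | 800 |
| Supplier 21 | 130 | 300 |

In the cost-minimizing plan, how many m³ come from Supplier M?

550

Cheapest first:
Take 1100 from Supplier 25 at 110 — need 850 more.
Supplier 21 at 130: take all 300 m³ — 550 still needed.
Take 550 from Supplier M at 210 to finish.
Supplier E, Supplier 28, Supplier 7: unused.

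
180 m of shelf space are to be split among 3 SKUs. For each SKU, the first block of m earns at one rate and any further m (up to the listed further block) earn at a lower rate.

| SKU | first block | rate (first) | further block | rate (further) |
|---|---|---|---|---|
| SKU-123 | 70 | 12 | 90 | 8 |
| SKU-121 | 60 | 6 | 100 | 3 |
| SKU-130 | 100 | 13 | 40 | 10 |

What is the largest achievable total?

2240

Rank every tier by rate: SKU-130/tier1 13 > SKU-123/tier1 12 > SKU-130/tier2 10 > SKU-123/tier2 8 > SKU-121/tier1 6 > SKU-121/tier2 3.
Fill SKU-130 tier1 block (100 at 13) ; 80 left.
SKU-123/tier1 (12): +70 ; 10 left.
10 remain; put them into SKU-130 tier2 at 10.
Total = 13×100 + 12×70 + 10×10 = 2240.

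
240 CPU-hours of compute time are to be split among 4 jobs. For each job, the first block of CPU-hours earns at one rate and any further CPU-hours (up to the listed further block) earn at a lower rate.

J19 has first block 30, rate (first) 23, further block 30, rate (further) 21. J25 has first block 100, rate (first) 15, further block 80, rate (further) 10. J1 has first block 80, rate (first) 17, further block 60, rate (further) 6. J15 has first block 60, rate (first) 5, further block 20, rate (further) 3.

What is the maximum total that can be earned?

4180

Treat each block as its own option and order by rate: J19/first 23 > J19/second 21 > J1/first 17 > J25/first 15 > J25/second 10 > J1/second 6 > J15/first 5 > J15/second 3.
Fill J19 first block (30 at 23) → 210 left.
J19 second at 21: fill all 30 → 180 left.
Fill J1 first block (80 at 17) → 100 left.
J25/first (15): +100 → 0 left.
Total = 23×30 + 21×30 + 17×80 + 15×100 = 4180.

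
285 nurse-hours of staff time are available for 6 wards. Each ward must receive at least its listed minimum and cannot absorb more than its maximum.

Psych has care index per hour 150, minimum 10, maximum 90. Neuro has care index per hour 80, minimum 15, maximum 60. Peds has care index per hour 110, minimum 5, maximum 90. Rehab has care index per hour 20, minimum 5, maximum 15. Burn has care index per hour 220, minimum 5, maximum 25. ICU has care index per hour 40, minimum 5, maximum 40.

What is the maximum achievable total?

Meeting every minimum uses 10+15+5+5+5+5 = 45 nurse-hours, leaving 240.
Rank by care index per hour: Burn 220 > Psych 150 > Peds 110 > Neuro 80 > ICU 40 > Rehab 20.
Burn: +20 to 25 (cap) — 220 left.
Psych: +80 to 90 (cap) — 140 left.
Peds: +85 to 90 (cap) — 55 left.
Give Neuro 45 more to hit its cap of 60 — 10 left.
ICU: +10 (room for 35) → 15. Pool exhausted.
Total = 150×90 + 80×60 + 110×90 + 20×5 + 220×25 + 40×15 = 34400.

34400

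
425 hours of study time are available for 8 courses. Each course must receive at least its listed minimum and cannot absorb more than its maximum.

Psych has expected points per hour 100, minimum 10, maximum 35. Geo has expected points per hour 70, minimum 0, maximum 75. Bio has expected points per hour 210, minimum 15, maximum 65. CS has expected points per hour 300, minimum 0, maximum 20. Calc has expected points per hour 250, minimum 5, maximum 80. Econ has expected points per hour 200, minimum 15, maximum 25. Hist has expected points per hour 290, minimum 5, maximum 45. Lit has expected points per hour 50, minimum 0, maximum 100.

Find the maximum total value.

70450

Meeting every minimum uses 10+0+15+0+5+15+5+0 = 50 hours, leaving 375.
Rank by expected points per hour: CS 300 > Hist 290 > Calc 250 > Bio 210 > Econ 200 > Psych 100 > Geo 70 > Lit 50.
Give CS 20 more to hit its cap of 20 ; 355 left.
Hist takes 40 more to reach its cap of 45 ; 315 left.
Give Calc 75 more to hit its cap of 80 ; 240 left.
Bio: +50 to 65 (cap) ; 190 left.
Give Econ 10 more to hit its cap of 25 ; 180 left.
Give Psych 25 more to hit its cap of 35 ; 155 left.
Give Geo 75 more to hit its cap of 75 ; 80 left.
Lit: +80 (room for 100) → 80. Pool exhausted.
Total = 100×35 + 70×75 + 210×65 + 300×20 + 250×80 + 200×25 + 290×45 + 50×80 = 70450.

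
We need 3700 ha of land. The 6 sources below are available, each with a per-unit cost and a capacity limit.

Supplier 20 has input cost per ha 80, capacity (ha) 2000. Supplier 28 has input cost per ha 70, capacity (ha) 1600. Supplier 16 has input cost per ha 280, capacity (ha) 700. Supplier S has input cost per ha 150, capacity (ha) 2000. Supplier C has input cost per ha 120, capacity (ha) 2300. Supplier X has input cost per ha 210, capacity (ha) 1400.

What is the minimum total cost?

284000

Cheapest first:
Take 1600 from Supplier 28 at 70 ; need 2100 more.
Take 2000 from Supplier 20 at 80 ; need 100 more.
Take 100 from Supplier C at 120 to finish.
Supplier S, Supplier X, Supplier 16: unused.
Cost = 1600×70 + 2000×80 + 100×120 = 284000.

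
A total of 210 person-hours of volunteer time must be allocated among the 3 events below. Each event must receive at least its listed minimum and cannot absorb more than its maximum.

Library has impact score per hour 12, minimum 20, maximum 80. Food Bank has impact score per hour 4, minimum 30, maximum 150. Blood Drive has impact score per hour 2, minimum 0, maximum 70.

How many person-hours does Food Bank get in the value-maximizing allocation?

130

Meeting every minimum uses 20+30+0 = 50 person-hours, leaving 160.
Order the events by impact score per hour: Library 12 > Food Bank 4 > Blood Drive 2.
Library takes 60 more to reach its cap of 80 ; 100 left.
Only 100 left; Food Bank takes them to reach 130.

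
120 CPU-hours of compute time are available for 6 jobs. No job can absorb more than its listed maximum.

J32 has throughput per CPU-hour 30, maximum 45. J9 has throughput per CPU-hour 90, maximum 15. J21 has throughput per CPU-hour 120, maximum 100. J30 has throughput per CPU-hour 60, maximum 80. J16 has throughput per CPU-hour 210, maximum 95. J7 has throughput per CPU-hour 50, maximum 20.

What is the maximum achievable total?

22950

Highest throughput per CPU-hour first: J16 210 > J21 120 > J9 90 > J30 60 > J7 50 > J32 30.
Give J16 95 to hit its cap of 95 → 25 left.
J21 has room for 100 but only 25 remain, so it gets 25.
Total = 120×25 + 210×95 = 22950.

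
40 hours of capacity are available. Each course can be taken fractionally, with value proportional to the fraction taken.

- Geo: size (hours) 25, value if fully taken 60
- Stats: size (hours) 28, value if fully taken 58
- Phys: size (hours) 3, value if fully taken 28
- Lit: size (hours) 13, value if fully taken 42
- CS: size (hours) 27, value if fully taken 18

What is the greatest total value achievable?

Best value per unit of size first: Phys 28/3≈9.33, Lit 42/13≈3.23, Geo 60/25≈2.4, Stats 58/28≈2.07, CS 18/27≈0.667.
Phys: take in full, 3 hours for value 28 ; 37 left.
All 13 hours of Lit fit (value 42) ; 24 remain.
Fill the last 24 hours with part of Geo: 24/25 of it earns 57.6.
Total value = 127.6.

127.6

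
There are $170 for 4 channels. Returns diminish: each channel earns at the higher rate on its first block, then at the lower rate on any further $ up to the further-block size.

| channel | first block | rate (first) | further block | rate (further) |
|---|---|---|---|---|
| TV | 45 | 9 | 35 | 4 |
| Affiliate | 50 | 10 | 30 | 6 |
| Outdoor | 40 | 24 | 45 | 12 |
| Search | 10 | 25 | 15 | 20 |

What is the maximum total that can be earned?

2640

Rank every tier by rate: Search/first 25 > Outdoor/first 24 > Search/second 20 > Outdoor/second 12 > Affiliate/first 10 > TV/first 9 > Affiliate/second 6 > TV/second 4.
Fill Search first block (10 at 25) → 160 left.
Outdoor first at 24: fill all 40 → 120 left.
Search second at 20: fill all 15 → 105 left.
Fill Outdoor second block (45 at 12) → 60 left.
Affiliate first at 10: fill all 50 → 10 left.
TV/first: +10 of 45 at 9; pool empty.
Total = 25×10 + 24×40 + 20×15 + 12×45 + 10×50 + 9×10 = 2640.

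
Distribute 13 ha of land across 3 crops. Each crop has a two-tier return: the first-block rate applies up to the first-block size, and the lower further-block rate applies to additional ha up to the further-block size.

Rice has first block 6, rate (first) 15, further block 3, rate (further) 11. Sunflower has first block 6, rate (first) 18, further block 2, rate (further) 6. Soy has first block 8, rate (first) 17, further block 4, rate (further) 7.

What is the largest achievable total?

Order all 6 blocks by rate: Sunflower/first 18 > Soy/first 17 > Rice/first 15 > Rice/second 11 > Soy/second 7 > Sunflower/second 6.
Fill Sunflower first block (6 at 18) ; 7 left.
Soy first at 17: only 7 left, fill 7.
Total = 18×6 + 17×7 = 227.

227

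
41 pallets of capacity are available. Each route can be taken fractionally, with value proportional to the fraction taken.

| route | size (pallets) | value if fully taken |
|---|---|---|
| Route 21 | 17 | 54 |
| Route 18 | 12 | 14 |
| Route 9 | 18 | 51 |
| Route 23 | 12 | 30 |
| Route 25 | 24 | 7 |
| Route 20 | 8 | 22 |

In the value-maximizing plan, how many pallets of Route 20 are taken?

6

Rank by value-to-size ratio: Route 21 54/17≈3.18, Route 9 51/18≈2.83, Route 20 22/8≈2.75, Route 23 30/12≈2.5, Route 18 14/12≈1.17, Route 25 7/24≈0.292.
Take all of Route 21 (17 pallets, value 54) → 24 pallets left.
Take all of Route 9 (18 pallets, value 51) → 6 pallets left.
6 pallets left: a 6/8 share of Route 20 gives 22×6/8 = 16.5.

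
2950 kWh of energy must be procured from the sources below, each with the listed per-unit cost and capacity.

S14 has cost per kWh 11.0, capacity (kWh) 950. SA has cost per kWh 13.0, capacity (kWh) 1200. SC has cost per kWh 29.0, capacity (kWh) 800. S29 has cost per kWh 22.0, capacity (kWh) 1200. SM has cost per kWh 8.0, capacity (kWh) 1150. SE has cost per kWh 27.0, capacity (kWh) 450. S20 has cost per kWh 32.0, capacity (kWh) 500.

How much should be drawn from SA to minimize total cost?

Fill from the cheapest source first.
SM (8.0): use full 1150 ; 1800 kWh to go.
S14 at 11.0: take all 950 kWh ; 850 still needed.
Take 850 from SA at 13.0 to finish.
S29, SE, SC, S20: unused.

850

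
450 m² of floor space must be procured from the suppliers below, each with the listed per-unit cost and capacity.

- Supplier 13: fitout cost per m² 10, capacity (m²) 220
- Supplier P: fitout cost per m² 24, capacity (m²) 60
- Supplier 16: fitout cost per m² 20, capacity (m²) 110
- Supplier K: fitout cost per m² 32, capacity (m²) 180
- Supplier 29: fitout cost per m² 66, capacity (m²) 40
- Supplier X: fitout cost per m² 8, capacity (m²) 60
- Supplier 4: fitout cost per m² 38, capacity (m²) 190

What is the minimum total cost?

Use suppliers in increasing cost order.
Supplier X at 8: take all 60 m² ; 390 still needed.
Supplier 13 (10): use full 220 ; 170 m² to go.
Take 110 from Supplier 16 at 20 ; need 60 more.
Supplier P (24): use full 60 ; 0 m² to go.
Supplier K, Supplier 4, Supplier 29: unused.
Cost = 60×8 + 220×10 + 110×20 + 60×24 = 6320.

6320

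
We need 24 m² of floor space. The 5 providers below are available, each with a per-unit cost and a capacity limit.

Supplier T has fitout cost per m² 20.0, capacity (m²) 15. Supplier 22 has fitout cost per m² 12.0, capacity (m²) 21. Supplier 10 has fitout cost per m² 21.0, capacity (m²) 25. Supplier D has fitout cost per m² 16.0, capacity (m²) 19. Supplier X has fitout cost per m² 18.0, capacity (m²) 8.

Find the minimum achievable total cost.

300

Cheapest first:
Take 21 from Supplier 22 at 12.0 — need 3 more.
Supplier D (16.0): take the remaining 3 — done.
Supplier X, Supplier T, Supplier 10: unused.
Cost = 21×12.0 + 3×16.0 = 300.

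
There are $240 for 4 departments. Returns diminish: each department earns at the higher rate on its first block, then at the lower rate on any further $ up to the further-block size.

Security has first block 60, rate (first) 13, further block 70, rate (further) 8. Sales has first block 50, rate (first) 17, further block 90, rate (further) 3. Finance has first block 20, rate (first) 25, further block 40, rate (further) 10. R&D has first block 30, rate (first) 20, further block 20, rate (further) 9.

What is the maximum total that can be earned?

3470

Rank every tier by rate: Finance/tier1 25 > R&D/tier1 20 > Sales/tier1 17 > Security/tier1 13 > Finance/tier2 10 > R&D/tier2 9 > Security/tier2 8 > Sales/tier2 3.
Finance tier1 at 25: fill all 20 → 220 left.
Fill R&D tier1 block (30 at 20) → 190 left.
Sales/tier1 (17): +50 → 140 left.
Fill Security tier1 block (60 at 13) → 80 left.
Finance tier2 at 10: fill all 40 → 40 left.
R&D tier2 at 9: fill all 20 → 20 left.
Security tier2 at 8: only 20 left, fill 20.
Total = 25×20 + 20×30 + 17×50 + 13×60 + 10×40 + 9×20 + 8×20 = 3470.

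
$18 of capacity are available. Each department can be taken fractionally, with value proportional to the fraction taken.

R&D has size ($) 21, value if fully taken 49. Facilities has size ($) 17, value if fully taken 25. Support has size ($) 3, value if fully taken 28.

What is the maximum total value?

Rank by value-to-size ratio: Support 28/3≈9.33, R&D 49/21≈2.33, Facilities 25/17≈1.47.
All 3 $ of Support fit (value 28) → 15 remain.
15 $ left: a 15/21 share of R&D gives 49×15/21 = 35.
Total value = 63.

63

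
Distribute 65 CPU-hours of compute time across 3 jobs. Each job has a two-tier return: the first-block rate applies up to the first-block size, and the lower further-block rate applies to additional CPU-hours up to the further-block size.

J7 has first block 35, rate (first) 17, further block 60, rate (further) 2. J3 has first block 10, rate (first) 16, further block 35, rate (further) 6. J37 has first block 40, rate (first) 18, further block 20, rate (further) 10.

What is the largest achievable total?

1145

Rank every tier by rate: J37/tier1 18 > J7/tier1 17 > J3/tier1 16 > J37/tier2 10 > J3/tier2 6 > J7/tier2 2.
J37/tier1 (18): +40 ; 25 left.
25 remain; put them into J7 tier1 at 17.
Total = 18×40 + 17×25 = 1145.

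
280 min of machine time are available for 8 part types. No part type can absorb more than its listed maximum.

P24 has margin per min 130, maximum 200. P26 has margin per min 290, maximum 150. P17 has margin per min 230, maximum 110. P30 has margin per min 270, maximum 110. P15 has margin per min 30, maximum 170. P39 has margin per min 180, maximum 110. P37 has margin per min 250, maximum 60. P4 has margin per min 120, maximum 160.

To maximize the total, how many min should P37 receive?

Highest margin per min first: P26 290 > P30 270 > P37 250 > P17 230 > P39 180 > P24 130 > P4 120 > P15 30.
P26 takes 150 to reach its cap of 150 → 130 left.
P30: +110 to 110 (cap) → 20 left.
Only 20 left; P37 takes them to reach 20.

20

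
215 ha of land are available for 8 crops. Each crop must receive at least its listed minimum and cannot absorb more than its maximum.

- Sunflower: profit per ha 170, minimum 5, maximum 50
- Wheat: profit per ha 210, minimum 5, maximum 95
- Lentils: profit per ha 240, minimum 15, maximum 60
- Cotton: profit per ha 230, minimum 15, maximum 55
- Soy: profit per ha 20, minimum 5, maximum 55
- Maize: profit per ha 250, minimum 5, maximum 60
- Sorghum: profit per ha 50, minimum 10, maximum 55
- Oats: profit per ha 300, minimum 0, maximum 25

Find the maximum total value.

49750

Meeting every minimum uses 5+5+15+15+5+5+10+0 = 60 ha, leaving 155.
Highest profit per ha first: Oats 300 > Maize 250 > Lentils 240 > Cotton 230 > Wheat 210 > Sunflower 170 > Sorghum 50 > Soy 20.
Give Oats 25 more to hit its cap of 25 → 130 left.
Maize: +55 to 60 (cap) → 75 left.
Lentils: +45 to 60 (cap) → 30 left.
Cotton: +30 (room for 40) → 45. Pool exhausted.
Total = 170×5 + 210×5 + 240×60 + 230×45 + 20×5 + 250×60 + 50×10 + 300×25 = 49750.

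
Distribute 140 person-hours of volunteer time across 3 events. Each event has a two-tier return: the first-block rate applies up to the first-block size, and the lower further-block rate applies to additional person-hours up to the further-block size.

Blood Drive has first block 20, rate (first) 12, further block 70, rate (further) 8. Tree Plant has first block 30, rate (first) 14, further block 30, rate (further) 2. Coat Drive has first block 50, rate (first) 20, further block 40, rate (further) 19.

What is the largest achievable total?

2420

Order all 6 blocks by rate: Coat Drive/tier1 20 > Coat Drive/tier2 19 > Tree Plant/tier1 14 > Blood Drive/tier1 12 > Blood Drive/tier2 8 > Tree Plant/tier2 2.
Fill Coat Drive tier1 block (50 at 20) ; 90 left.
Fill Coat Drive tier2 block (40 at 19) ; 50 left.
Fill Tree Plant tier1 block (30 at 14) ; 20 left.
Blood Drive tier1 at 12: fill all 20 ; 0 left.
Total = 20×50 + 19×40 + 14×30 + 12×20 = 2420.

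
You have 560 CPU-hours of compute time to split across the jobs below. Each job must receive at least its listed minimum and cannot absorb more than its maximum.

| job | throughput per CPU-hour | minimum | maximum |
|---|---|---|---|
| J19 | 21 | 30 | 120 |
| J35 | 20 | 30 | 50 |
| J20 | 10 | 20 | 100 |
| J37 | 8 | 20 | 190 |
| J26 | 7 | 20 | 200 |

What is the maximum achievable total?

6740

Meeting every minimum uses 30+30+20+20+20 = 120 CPU-hours, leaving 440.
Rank by throughput per CPU-hour: J19 21 > J35 20 > J20 10 > J37 8 > J26 7.
J19 takes 90 more to reach its cap of 120 ; 350 left.
J35: +20 to 50 (cap) ; 330 left.
J20: +80 to 100 (cap) ; 250 left.
J37 takes 170 more to reach its cap of 190 ; 80 left.
Only 80 left; J26 takes them to reach 100.
Total = 21×120 + 20×50 + 10×100 + 8×190 + 7×100 = 6740.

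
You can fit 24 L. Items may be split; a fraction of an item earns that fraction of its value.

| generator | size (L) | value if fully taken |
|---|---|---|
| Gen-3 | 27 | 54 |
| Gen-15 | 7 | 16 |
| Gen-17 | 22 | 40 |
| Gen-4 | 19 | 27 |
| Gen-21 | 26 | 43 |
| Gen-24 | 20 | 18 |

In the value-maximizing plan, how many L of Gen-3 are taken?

17

Best value per unit of size first: Gen-15 16/7≈2.29, Gen-3 54/27≈2, Gen-17 40/22≈1.82, Gen-21 43/26≈1.65, Gen-4 27/19≈1.42, Gen-24 18/20≈0.9.
Take all of Gen-15 (7 L, value 16) ; 17 L left.
Fill the last 17 L with part of Gen-3: 17/27 of it earns 34.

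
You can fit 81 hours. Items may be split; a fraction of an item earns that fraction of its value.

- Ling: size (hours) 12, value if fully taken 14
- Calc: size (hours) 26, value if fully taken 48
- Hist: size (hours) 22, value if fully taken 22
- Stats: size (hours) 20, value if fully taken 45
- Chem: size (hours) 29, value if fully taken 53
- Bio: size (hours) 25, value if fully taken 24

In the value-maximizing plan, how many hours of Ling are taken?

Sort by value density: Stats 45/20≈2.25, Calc 48/26≈1.85, Chem 53/29≈1.83, Ling 14/12≈1.17, Hist 22/22≈1, Bio 24/25≈0.96.
Stats: take in full, 20 hours for value 45 ; 61 left.
All 26 hours of Calc fit (value 48) ; 35 remain.
Chem: take in full, 29 hours for value 53 ; 6 left.
Only 6 hours remain; take 6/12 of Ling for value 14×6/12 = 7.

6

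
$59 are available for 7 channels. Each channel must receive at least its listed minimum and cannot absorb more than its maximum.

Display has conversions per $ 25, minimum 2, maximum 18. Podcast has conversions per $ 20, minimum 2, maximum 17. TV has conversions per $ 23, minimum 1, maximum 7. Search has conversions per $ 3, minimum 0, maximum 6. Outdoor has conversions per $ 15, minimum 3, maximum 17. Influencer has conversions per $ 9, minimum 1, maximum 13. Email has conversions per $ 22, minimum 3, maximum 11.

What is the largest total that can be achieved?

Meeting every minimum uses 2+2+1+0+3+1+3 = 12 $, leaving 47.
Highest conversions per $ first: Display 25 > TV 23 > Email 22 > Podcast 20 > Outdoor 15 > Influencer 9 > Search 3.
Give Display 16 more to hit its cap of 18 ; 31 left.
Give TV 6 more to hit its cap of 7 ; 25 left.
Email: +8 to 11 (cap) ; 17 left.
Give Podcast 15 more to hit its cap of 17 ; 2 left.
Outdoor: +2 (room for 14) → 5. Pool exhausted.
Total = 25×18 + 20×17 + 23×7 + 15×5 + 9×1 + 22×11 = 1277.

1277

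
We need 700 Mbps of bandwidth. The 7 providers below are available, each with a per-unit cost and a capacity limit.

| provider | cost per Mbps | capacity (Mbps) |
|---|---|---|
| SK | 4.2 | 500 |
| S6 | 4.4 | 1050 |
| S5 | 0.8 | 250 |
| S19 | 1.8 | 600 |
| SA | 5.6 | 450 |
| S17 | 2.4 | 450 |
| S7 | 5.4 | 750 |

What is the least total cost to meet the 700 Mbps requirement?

Fill from the cheapest provider first.
S5 (0.8): use full 250 — 450 Mbps to go.
S19 (1.8): take the remaining 450 — done.
S17, SK, S6, S7, SA: unused.
Cost = 250×0.8 + 450×1.8 = 1010.

1010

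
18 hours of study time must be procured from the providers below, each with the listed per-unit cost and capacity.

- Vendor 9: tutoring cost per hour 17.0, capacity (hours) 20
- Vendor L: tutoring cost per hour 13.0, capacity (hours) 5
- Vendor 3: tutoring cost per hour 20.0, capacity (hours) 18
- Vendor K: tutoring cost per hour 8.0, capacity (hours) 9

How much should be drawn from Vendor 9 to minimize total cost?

4

Cheapest first:
Vendor K (8.0): use full 9 — 9 hours to go.
Take 5 from Vendor L at 13.0 — need 4 more.
Take 4 from Vendor 9 at 17.0 to finish.
Vendor 3: unused.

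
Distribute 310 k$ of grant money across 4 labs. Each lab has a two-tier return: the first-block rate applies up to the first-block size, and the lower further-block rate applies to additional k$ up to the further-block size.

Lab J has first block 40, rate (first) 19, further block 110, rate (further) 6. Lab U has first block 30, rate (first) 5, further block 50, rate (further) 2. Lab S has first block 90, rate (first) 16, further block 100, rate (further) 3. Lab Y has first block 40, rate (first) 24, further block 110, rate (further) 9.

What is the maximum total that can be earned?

4330

Treat each block as its own option and order by rate: Lab Y/first 24 > Lab J/first 19 > Lab S/first 16 > Lab Y/second 9 > Lab J/second 6 > Lab U/first 5 > Lab S/second 3 > Lab U/second 2.
Lab Y/first (24): +40 → 270 left.
Lab J/first (19): +40 → 230 left.
Lab S first at 16: fill all 90 → 140 left.
Lab Y second at 9: fill all 110 → 30 left.
Lab J second at 6: only 30 left, fill 30.
Total = 24×40 + 19×40 + 16×90 + 9×110 + 6×30 = 4330.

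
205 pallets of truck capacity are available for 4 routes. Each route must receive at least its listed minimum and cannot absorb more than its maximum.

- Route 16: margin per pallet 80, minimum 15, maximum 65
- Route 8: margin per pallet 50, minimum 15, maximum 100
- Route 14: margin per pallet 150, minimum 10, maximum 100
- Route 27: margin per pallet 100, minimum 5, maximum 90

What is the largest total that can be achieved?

24450

Meeting every minimum uses 15+15+10+5 = 45 pallets, leaving 160.
Order the routes by margin per pallet: Route 14 150 > Route 27 100 > Route 16 80 > Route 8 50.
Route 14: +90 to 100 (cap) — 70 left.
Route 27 has room for 85 more but only 70 remain, so it gets 75.
Total = 80×15 + 50×15 + 150×100 + 100×75 = 24450.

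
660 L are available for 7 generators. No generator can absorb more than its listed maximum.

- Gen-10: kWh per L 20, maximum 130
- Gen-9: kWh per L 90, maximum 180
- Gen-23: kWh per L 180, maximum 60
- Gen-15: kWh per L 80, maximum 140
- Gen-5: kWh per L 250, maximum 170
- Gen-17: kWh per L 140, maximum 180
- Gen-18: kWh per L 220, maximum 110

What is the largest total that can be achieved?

Rank by kWh per L: Gen-5 250 > Gen-18 220 > Gen-23 180 > Gen-17 140 > Gen-9 90 > Gen-15 80 > Gen-10 20.
Gen-5: +170 to 170 (cap) → 490 left.
Gen-18 takes 110 to reach its cap of 110 → 380 left.
Gen-23: +60 to 60 (cap) → 320 left.
Give Gen-17 180 to hit its cap of 180 → 140 left.
Gen-9 has room for 180 but only 140 remain, so it gets 140.
Total = 90×140 + 180×60 + 250×170 + 140×180 + 220×110 = 115300.

115300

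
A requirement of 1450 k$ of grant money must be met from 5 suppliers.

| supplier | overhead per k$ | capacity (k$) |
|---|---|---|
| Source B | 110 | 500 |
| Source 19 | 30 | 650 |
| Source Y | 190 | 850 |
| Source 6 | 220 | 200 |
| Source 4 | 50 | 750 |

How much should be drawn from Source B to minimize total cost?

Cheapest first:
Take 650 from Source 19 at 30 ; need 800 more.
Take 750 from Source 4 at 50 ; need 50 more.
Take 50 from Source B at 110 to finish.
Source Y, Source 6: unused.

50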